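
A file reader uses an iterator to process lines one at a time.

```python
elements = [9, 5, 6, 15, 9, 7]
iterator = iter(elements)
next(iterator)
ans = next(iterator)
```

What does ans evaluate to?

Step 1: Create iterator over [9, 5, 6, 15, 9, 7].
Step 2: next() consumes 9.
Step 3: next() returns 5.
Therefore ans = 5.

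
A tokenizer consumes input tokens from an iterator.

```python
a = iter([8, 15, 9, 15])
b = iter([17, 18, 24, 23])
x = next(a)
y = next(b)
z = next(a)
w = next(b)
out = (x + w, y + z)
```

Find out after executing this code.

Step 1: a iterates [8, 15, 9, 15], b iterates [17, 18, 24, 23].
Step 2: x = next(a) = 8, y = next(b) = 17.
Step 3: z = next(a) = 15, w = next(b) = 18.
Step 4: out = (8 + 18, 17 + 15) = (26, 32).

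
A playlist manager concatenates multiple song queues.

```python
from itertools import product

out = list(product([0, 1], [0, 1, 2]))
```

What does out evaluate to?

Step 1: product([0, 1], [0, 1, 2]) gives all pairs:
  (0, 0)
  (0, 1)
  (0, 2)
  (1, 0)
  (1, 1)
  (1, 2)
Therefore out = [(0, 0), (0, 1), (0, 2), (1, 0), (1, 1), (1, 2)].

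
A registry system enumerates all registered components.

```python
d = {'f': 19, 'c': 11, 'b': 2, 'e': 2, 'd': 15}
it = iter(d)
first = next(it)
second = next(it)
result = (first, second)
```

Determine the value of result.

Step 1: iter(d) iterates over keys: ['f', 'c', 'b', 'e', 'd'].
Step 2: first = next(it) = 'f', second = next(it) = 'c'.
Therefore result = ('f', 'c').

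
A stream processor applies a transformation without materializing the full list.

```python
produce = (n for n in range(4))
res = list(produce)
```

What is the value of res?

Step 1: Generator expression iterates range(4): [0, 1, 2, 3].
Step 2: list() collects all values.
Therefore res = [0, 1, 2, 3].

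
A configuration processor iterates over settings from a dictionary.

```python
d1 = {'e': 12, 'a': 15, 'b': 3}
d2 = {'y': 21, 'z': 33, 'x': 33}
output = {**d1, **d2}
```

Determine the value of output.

Step 1: Merge d1 and d2 (d2 values override on key conflicts).
Step 2: d1 has keys ['e', 'a', 'b'], d2 has keys ['y', 'z', 'x'].
Therefore output = {'e': 12, 'a': 15, 'b': 3, 'y': 21, 'z': 33, 'x': 33}.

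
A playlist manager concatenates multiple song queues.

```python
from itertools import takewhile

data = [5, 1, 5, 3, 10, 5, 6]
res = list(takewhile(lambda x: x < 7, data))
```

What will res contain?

Step 1: takewhile stops at first element >= 7:
  5 < 7: take
  1 < 7: take
  5 < 7: take
  3 < 7: take
  10 >= 7: stop
Therefore res = [5, 1, 5, 3].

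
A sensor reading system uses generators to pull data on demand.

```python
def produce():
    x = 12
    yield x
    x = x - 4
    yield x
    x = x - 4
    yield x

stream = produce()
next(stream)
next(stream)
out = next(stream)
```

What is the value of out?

Step 1: Trace through generator execution:
  Yield 1: x starts at 12, yield 12
  Yield 2: x = 12 - 4 = 8, yield 8
  Yield 3: x = 8 - 4 = 4, yield 4
Step 2: First next() gets 12, second next() gets the second value, third next() yields 4.
Therefore out = 4.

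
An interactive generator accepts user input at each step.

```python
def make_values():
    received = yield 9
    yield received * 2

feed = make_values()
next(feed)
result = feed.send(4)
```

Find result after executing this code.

Step 1: next(feed) advances to first yield, producing 9.
Step 2: send(4) resumes, received = 4.
Step 3: yield received * 2 = 4 * 2 = 8.
Therefore result = 8.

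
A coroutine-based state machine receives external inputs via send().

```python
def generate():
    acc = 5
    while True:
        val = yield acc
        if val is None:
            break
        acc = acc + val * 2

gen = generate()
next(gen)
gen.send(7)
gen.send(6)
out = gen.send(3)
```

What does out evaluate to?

Step 1: next() -> yield acc=5.
Step 2: send(7) -> val=7, acc = 5 + 7*2 = 19, yield 19.
Step 3: send(6) -> val=6, acc = 19 + 6*2 = 31, yield 31.
Step 4: send(3) -> val=3, acc = 31 + 3*2 = 37, yield 37.
Therefore out = 37.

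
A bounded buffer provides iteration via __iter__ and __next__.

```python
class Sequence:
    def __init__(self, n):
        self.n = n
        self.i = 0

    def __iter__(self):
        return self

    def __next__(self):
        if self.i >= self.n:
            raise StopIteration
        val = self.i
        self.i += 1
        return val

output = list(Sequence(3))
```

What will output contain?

Step 1: Sequence(3) creates an iterator counting 0 to 2.
Step 2: list() consumes all values: [0, 1, 2].
Therefore output = [0, 1, 2].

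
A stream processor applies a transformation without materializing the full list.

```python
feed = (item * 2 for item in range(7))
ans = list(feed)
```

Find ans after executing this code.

Step 1: For each item in range(7), compute item*2:
  item=0: 0*2 = 0
  item=1: 1*2 = 2
  item=2: 2*2 = 4
  item=3: 3*2 = 6
  item=4: 4*2 = 8
  item=5: 5*2 = 10
  item=6: 6*2 = 12
Therefore ans = [0, 2, 4, 6, 8, 10, 12].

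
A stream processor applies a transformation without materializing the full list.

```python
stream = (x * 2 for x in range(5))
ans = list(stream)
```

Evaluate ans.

Step 1: For each x in range(5), compute x*2:
  x=0: 0*2 = 0
  x=1: 1*2 = 2
  x=2: 2*2 = 4
  x=3: 3*2 = 6
  x=4: 4*2 = 8
Therefore ans = [0, 2, 4, 6, 8].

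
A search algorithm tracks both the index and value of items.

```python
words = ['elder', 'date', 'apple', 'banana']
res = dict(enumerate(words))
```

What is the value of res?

Step 1: enumerate pairs indices with words:
  0 -> 'elder'
  1 -> 'date'
  2 -> 'apple'
  3 -> 'banana'
Therefore res = {0: 'elder', 1: 'date', 2: 'apple', 3: 'banana'}.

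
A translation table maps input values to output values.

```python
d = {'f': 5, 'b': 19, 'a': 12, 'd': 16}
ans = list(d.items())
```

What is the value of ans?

Step 1: d.items() returns (key, value) pairs in insertion order.
Therefore ans = [('f', 5), ('b', 19), ('a', 12), ('d', 16)].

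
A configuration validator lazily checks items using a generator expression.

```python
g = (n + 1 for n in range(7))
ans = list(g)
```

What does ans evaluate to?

Step 1: For each n in range(7), compute n+1:
  n=0: 0+1 = 1
  n=1: 1+1 = 2
  n=2: 2+1 = 3
  n=3: 3+1 = 4
  n=4: 4+1 = 5
  n=5: 5+1 = 6
  n=6: 6+1 = 7
Therefore ans = [1, 2, 3, 4, 5, 6, 7].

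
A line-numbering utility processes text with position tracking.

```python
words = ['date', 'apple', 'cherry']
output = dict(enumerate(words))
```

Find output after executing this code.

Step 1: enumerate pairs indices with words:
  0 -> 'date'
  1 -> 'apple'
  2 -> 'cherry'
Therefore output = {0: 'date', 1: 'apple', 2: 'cherry'}.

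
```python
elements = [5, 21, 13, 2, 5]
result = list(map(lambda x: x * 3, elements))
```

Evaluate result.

Step 1: Apply lambda x: x * 3 to each element:
  5 -> 15
  21 -> 63
  13 -> 39
  2 -> 6
  5 -> 15
Therefore result = [15, 63, 39, 6, 15].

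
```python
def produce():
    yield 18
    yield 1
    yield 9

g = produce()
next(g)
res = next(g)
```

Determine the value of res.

Step 1: produce() creates a generator.
Step 2: next(g) yields 18 (consumed and discarded).
Step 3: next(g) yields 1, assigned to res.
Therefore res = 1.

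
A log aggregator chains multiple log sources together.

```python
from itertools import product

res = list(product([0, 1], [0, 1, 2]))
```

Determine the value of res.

Step 1: product([0, 1], [0, 1, 2]) gives all pairs:
  (0, 0)
  (0, 1)
  (0, 2)
  (1, 0)
  (1, 1)
  (1, 2)
Therefore res = [(0, 0), (0, 1), (0, 2), (1, 0), (1, 1), (1, 2)].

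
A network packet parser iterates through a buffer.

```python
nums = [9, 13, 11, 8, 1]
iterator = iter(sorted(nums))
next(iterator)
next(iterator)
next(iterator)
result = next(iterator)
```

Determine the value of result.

Step 1: sorted([9, 13, 11, 8, 1]) = [1, 8, 9, 11, 13].
Step 2: Create iterator and skip 3 elements.
Step 3: next() returns 11.
Therefore result = 11.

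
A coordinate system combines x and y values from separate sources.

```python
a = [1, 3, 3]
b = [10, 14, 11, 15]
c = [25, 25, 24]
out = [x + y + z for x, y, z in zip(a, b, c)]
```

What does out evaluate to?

Step 1: zip three lists (truncates to shortest, len=3):
  1 + 10 + 25 = 36
  3 + 14 + 25 = 42
  3 + 11 + 24 = 38
Therefore out = [36, 42, 38].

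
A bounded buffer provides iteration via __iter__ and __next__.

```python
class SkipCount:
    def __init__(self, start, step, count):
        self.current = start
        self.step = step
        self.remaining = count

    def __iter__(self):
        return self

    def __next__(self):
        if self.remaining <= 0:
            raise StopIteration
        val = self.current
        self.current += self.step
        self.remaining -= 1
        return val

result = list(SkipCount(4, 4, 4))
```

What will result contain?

Step 1: SkipCount starts at 4, increments by 4, for 4 steps:
  Yield 4, then current += 4
  Yield 8, then current += 4
  Yield 12, then current += 4
  Yield 16, then current += 4
Therefore result = [4, 8, 12, 16].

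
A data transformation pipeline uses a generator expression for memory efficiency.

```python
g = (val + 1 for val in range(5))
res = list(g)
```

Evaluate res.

Step 1: For each val in range(5), compute val+1:
  val=0: 0+1 = 1
  val=1: 1+1 = 2
  val=2: 2+1 = 3
  val=3: 3+1 = 4
  val=4: 4+1 = 5
Therefore res = [1, 2, 3, 4, 5].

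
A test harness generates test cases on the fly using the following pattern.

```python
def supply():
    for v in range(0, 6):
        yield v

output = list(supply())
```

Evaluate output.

Step 1: The generator yields each value from range(0, 6).
Step 2: list() consumes all yields: [0, 1, 2, 3, 4, 5].
Therefore output = [0, 1, 2, 3, 4, 5].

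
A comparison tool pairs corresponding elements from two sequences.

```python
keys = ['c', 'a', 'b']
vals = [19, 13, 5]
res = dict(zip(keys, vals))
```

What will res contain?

Step 1: zip pairs keys with values:
  'c' -> 19
  'a' -> 13
  'b' -> 5
Therefore res = {'c': 19, 'a': 13, 'b': 5}.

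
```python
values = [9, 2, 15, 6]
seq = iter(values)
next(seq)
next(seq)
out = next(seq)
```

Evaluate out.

Step 1: Create iterator over [9, 2, 15, 6].
Step 2: next() consumes 9.
Step 3: next() consumes 2.
Step 4: next() returns 15.
Therefore out = 15.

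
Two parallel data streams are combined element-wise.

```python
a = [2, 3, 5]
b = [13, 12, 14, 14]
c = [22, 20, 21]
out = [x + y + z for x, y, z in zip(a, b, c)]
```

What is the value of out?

Step 1: zip three lists (truncates to shortest, len=3):
  2 + 13 + 22 = 37
  3 + 12 + 20 = 35
  5 + 14 + 21 = 40
Therefore out = [37, 35, 40].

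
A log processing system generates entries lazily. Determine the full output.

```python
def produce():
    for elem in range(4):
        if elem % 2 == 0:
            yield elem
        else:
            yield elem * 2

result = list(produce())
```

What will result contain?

Step 1: For each elem in range(4), yield elem if even, else elem*2:
  elem=0 (even): yield 0
  elem=1 (odd): yield 1*2 = 2
  elem=2 (even): yield 2
  elem=3 (odd): yield 3*2 = 6
Therefore result = [0, 2, 2, 6].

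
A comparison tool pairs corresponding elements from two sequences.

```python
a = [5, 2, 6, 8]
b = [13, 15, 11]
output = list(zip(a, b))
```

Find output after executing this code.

Step 1: zip stops at shortest (len(a)=4, len(b)=3):
  Index 0: (5, 13)
  Index 1: (2, 15)
  Index 2: (6, 11)
Step 2: Last element of a (8) has no pair, dropped.
Therefore output = [(5, 13), (2, 15), (6, 11)].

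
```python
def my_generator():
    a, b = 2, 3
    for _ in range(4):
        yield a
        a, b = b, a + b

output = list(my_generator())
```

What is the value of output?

Step 1: Fibonacci-like sequence starting with a=2, b=3:
  Iteration 1: yield a=2, then a,b = 3,5
  Iteration 2: yield a=3, then a,b = 5,8
  Iteration 3: yield a=5, then a,b = 8,13
  Iteration 4: yield a=8, then a,b = 13,21
Therefore output = [2, 3, 5, 8].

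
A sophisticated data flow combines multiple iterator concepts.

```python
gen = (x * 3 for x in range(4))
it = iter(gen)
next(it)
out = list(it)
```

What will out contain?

Step 1: Generator produces [0, 3, 6, 9].
Step 2: next(it) consumes first element (0).
Step 3: list(it) collects remaining: [3, 6, 9].
Therefore out = [3, 6, 9].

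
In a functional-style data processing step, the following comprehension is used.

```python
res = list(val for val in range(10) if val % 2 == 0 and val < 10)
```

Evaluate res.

Step 1: Filter range(10) where val % 2 == 0 and val < 10:
  val=0: both conditions met, included
  val=1: excluded (1 % 2 != 0)
  val=2: both conditions met, included
  val=3: excluded (3 % 2 != 0)
  val=4: both conditions met, included
  val=5: excluded (5 % 2 != 0)
  val=6: both conditions met, included
  val=7: excluded (7 % 2 != 0)
  val=8: both conditions met, included
  val=9: excluded (9 % 2 != 0)
Therefore res = [0, 2, 4, 6, 8].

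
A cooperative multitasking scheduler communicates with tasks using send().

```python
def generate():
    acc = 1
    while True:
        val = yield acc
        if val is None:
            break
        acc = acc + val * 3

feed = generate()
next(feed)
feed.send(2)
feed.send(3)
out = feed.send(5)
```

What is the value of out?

Step 1: next() -> yield acc=1.
Step 2: send(2) -> val=2, acc = 1 + 2*3 = 7, yield 7.
Step 3: send(3) -> val=3, acc = 7 + 3*3 = 16, yield 16.
Step 4: send(5) -> val=5, acc = 16 + 5*3 = 31, yield 31.
Therefore out = 31.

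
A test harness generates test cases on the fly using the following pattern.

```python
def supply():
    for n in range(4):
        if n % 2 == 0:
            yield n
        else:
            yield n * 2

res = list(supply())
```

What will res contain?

Step 1: For each n in range(4), yield n if even, else n*2:
  n=0 (even): yield 0
  n=1 (odd): yield 1*2 = 2
  n=2 (even): yield 2
  n=3 (odd): yield 3*2 = 6
Therefore res = [0, 2, 2, 6].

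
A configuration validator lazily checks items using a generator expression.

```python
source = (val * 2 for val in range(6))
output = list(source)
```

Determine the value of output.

Step 1: For each val in range(6), compute val*2:
  val=0: 0*2 = 0
  val=1: 1*2 = 2
  val=2: 2*2 = 4
  val=3: 3*2 = 6
  val=4: 4*2 = 8
  val=5: 5*2 = 10
Therefore output = [0, 2, 4, 6, 8, 10].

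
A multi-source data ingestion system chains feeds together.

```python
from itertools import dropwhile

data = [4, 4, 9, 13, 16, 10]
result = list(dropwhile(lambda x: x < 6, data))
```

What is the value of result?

Step 1: dropwhile drops elements while < 6:
  4 < 6: dropped
  4 < 6: dropped
  9: kept (dropping stopped)
Step 2: Remaining elements kept regardless of condition.
Therefore result = [9, 13, 16, 10].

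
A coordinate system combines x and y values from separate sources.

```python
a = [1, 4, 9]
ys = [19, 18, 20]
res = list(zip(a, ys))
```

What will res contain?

Step 1: zip pairs elements at same index:
  Index 0: (1, 19)
  Index 1: (4, 18)
  Index 2: (9, 20)
Therefore res = [(1, 19), (4, 18), (9, 20)].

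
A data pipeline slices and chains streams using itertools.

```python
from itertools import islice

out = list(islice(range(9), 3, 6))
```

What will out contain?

Step 1: islice(range(9), 3, 6) takes elements at indices [3, 6).
Step 2: Elements: [3, 4, 5].
Therefore out = [3, 4, 5].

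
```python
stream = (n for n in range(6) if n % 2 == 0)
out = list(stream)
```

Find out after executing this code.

Step 1: Filter range(6) keeping only even values:
  n=0: even, included
  n=1: odd, excluded
  n=2: even, included
  n=3: odd, excluded
  n=4: even, included
  n=5: odd, excluded
Therefore out = [0, 2, 4].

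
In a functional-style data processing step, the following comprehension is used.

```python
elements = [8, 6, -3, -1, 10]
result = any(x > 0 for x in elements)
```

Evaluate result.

Step 1: Check x > 0 for each element in [8, 6, -3, -1, 10]:
  8 > 0: True
  6 > 0: True
  -3 > 0: False
  -1 > 0: False
  10 > 0: True
Step 2: any() returns True.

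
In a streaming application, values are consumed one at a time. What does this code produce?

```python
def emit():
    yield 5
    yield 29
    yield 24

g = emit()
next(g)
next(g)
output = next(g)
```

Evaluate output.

Step 1: emit() creates a generator.
Step 2: next(g) yields 5 (consumed and discarded).
Step 3: next(g) yields 29 (consumed and discarded).
Step 4: next(g) yields 24, assigned to output.
Therefore output = 24.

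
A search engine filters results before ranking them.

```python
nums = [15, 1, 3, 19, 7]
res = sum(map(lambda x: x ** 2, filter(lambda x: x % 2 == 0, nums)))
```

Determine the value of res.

Step 1: Filter even numbers from [15, 1, 3, 19, 7]: []
Step 2: Square each: []
Step 3: Sum = 0.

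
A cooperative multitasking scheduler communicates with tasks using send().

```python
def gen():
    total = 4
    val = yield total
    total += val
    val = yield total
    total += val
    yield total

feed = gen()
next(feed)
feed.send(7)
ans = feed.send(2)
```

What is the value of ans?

Step 1: next() -> yield total=4.
Step 2: send(7) -> val=7, total = 4+7 = 11, yield 11.
Step 3: send(2) -> val=2, total = 11+2 = 13, yield 13.
Therefore ans = 13.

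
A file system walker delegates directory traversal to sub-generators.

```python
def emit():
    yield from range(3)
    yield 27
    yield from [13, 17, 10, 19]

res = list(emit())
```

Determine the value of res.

Step 1: Trace yields in order:
  yield 0
  yield 1
  yield 2
  yield 27
  yield 13
  yield 17
  yield 10
  yield 19
Therefore res = [0, 1, 2, 27, 13, 17, 10, 19].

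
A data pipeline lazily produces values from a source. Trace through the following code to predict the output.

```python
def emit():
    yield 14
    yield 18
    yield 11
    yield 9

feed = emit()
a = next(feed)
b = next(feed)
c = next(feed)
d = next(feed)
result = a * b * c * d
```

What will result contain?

Step 1: Create generator and consume all values:
  a = next(feed) = 14
  b = next(feed) = 18
  c = next(feed) = 11
  d = next(feed) = 9
Step 2: result = 14 * 18 * 11 * 9 = 24948.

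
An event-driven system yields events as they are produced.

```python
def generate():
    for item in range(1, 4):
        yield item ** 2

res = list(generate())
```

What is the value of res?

Step 1: For each item in range(1, 4), yield item**2:
  item=1: yield 1**2 = 1
  item=2: yield 2**2 = 4
  item=3: yield 3**2 = 9
Therefore res = [1, 4, 9].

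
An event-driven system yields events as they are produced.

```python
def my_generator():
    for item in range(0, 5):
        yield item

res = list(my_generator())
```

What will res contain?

Step 1: The generator yields each value from range(0, 5).
Step 2: list() consumes all yields: [0, 1, 2, 3, 4].
Therefore res = [0, 1, 2, 3, 4].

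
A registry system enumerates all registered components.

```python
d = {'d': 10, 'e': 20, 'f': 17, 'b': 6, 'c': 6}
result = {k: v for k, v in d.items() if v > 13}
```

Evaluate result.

Step 1: Filter items where value > 13:
  'd': 10 <= 13: removed
  'e': 20 > 13: kept
  'f': 17 > 13: kept
  'b': 6 <= 13: removed
  'c': 6 <= 13: removed
Therefore result = {'e': 20, 'f': 17}.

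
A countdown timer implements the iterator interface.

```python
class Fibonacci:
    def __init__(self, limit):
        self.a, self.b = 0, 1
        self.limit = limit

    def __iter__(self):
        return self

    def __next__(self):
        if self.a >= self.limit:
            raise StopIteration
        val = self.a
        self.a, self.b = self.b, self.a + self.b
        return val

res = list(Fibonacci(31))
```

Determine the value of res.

Step 1: Fibonacci-like sequence (a=0, b=1) until >= 31:
  Yield 0, then a,b = 1,1
  Yield 1, then a,b = 1,2
  Yield 1, then a,b = 2,3
  Yield 2, then a,b = 3,5
  Yield 3, then a,b = 5,8
  Yield 5, then a,b = 8,13
  Yield 8, then a,b = 13,21
  Yield 13, then a,b = 21,34
  Yield 21, then a,b = 34,55
Step 2: 34 >= 31, stop.
Therefore res = [0, 1, 1, 2, 3, 5, 8, 13, 21].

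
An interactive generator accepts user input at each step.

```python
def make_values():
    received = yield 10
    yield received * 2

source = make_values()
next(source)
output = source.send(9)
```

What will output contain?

Step 1: next(source) advances to first yield, producing 10.
Step 2: send(9) resumes, received = 9.
Step 3: yield received * 2 = 9 * 2 = 18.
Therefore output = 18.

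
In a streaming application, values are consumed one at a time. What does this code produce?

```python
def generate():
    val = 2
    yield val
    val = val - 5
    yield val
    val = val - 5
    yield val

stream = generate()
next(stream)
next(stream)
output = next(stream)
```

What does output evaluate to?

Step 1: Trace through generator execution:
  Yield 1: val starts at 2, yield 2
  Yield 2: val = 2 - 5 = -3, yield -3
  Yield 3: val = -3 - 5 = -8, yield -8
Step 2: First next() gets 2, second next() gets the second value, third next() yields -8.
Therefore output = -8.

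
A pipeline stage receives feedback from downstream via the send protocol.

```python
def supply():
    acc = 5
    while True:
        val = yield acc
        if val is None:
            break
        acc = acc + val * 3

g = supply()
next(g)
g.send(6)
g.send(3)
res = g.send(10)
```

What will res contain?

Step 1: next() -> yield acc=5.
Step 2: send(6) -> val=6, acc = 5 + 6*3 = 23, yield 23.
Step 3: send(3) -> val=3, acc = 23 + 3*3 = 32, yield 32.
Step 4: send(10) -> val=10, acc = 32 + 10*3 = 62, yield 62.
Therefore res = 62.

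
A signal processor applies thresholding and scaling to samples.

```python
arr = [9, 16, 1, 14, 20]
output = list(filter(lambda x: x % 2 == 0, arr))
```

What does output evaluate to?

Step 1: Filter elements divisible by 2:
  9 % 2 = 1: removed
  16 % 2 = 0: kept
  1 % 2 = 1: removed
  14 % 2 = 0: kept
  20 % 2 = 0: kept
Therefore output = [16, 14, 20].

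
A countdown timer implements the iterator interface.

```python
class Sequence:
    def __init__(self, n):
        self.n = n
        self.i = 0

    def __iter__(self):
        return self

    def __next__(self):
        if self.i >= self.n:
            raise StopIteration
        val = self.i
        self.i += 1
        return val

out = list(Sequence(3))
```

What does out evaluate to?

Step 1: Sequence(3) creates an iterator counting 0 to 2.
Step 2: list() consumes all values: [0, 1, 2].
Therefore out = [0, 1, 2].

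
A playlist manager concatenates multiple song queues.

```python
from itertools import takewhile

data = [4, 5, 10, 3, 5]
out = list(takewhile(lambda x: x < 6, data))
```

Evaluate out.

Step 1: takewhile stops at first element >= 6:
  4 < 6: take
  5 < 6: take
  10 >= 6: stop
Therefore out = [4, 5].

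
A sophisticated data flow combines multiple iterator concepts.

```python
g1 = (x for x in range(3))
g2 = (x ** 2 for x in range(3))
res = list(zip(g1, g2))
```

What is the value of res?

Step 1: g1 produces [0, 1, 2].
Step 2: g2 produces [0, 1, 4].
Step 3: zip pairs them: [(0, 0), (1, 1), (2, 4)].
Therefore res = [(0, 0), (1, 1), (2, 4)].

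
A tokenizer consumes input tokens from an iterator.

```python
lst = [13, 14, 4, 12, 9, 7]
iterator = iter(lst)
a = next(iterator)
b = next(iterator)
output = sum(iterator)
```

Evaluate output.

Step 1: Create iterator over [13, 14, 4, 12, 9, 7].
Step 2: a = next() = 13, b = next() = 14.
Step 3: sum() of remaining [4, 12, 9, 7] = 32.
Therefore output = 32.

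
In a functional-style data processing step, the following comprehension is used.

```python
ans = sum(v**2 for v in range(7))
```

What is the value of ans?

Step 1: Compute v**2 for each v in range(7):
  v=0: 0**2 = 0
  v=1: 1**2 = 1
  v=2: 2**2 = 4
  v=3: 3**2 = 9
  v=4: 4**2 = 16
  v=5: 5**2 = 25
  v=6: 6**2 = 36
Step 2: sum = 0 + 1 + 4 + 9 + 16 + 25 + 36 = 91.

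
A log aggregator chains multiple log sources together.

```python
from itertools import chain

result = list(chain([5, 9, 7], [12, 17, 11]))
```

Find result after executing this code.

Step 1: chain() concatenates iterables: [5, 9, 7] + [12, 17, 11].
Therefore result = [5, 9, 7, 12, 17, 11].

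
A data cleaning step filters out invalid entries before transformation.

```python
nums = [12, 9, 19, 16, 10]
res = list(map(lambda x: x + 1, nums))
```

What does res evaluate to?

Step 1: Apply lambda x: x + 1 to each element:
  12 -> 13
  9 -> 10
  19 -> 20
  16 -> 17
  10 -> 11
Therefore res = [13, 10, 20, 17, 11].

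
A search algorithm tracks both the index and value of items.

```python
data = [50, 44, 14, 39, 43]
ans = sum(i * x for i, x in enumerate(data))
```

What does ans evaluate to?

Step 1: Compute i * x for each (i, x) in enumerate([50, 44, 14, 39, 43]):
  i=0, x=50: 0*50 = 0
  i=1, x=44: 1*44 = 44
  i=2, x=14: 2*14 = 28
  i=3, x=39: 3*39 = 117
  i=4, x=43: 4*43 = 172
Step 2: sum = 0 + 44 + 28 + 117 + 172 = 361.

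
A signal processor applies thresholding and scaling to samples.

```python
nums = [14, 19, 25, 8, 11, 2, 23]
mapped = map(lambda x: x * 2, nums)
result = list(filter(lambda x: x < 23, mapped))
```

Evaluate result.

Step 1: Map x * 2:
  14 -> 28
  19 -> 38
  25 -> 50
  8 -> 16
  11 -> 22
  2 -> 4
  23 -> 46
Step 2: Filter for < 23:
  28: removed
  38: removed
  50: removed
  16: kept
  22: kept
  4: kept
  46: removed
Therefore result = [16, 22, 4].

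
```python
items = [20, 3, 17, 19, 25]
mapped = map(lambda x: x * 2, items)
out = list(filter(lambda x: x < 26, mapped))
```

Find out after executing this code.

Step 1: Map x * 2:
  20 -> 40
  3 -> 6
  17 -> 34
  19 -> 38
  25 -> 50
Step 2: Filter for < 26:
  40: removed
  6: kept
  34: removed
  38: removed
  50: removed
Therefore out = [6].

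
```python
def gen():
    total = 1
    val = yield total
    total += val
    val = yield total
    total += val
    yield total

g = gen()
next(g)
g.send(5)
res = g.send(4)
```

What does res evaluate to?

Step 1: next() -> yield total=1.
Step 2: send(5) -> val=5, total = 1+5 = 6, yield 6.
Step 3: send(4) -> val=4, total = 6+4 = 10, yield 10.
Therefore res = 10.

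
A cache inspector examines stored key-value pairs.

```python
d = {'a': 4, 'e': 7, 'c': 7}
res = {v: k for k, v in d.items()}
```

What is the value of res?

Step 1: Invert dict (swap keys and values):
  'a': 4 -> 4: 'a'
  'e': 7 -> 7: 'e'
  'c': 7 -> 7: 'c'
Therefore res = {4: 'a', 7: 'c'}.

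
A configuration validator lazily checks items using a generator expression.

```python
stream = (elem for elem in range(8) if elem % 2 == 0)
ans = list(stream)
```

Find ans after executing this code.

Step 1: Filter range(8) keeping only even values:
  elem=0: even, included
  elem=1: odd, excluded
  elem=2: even, included
  elem=3: odd, excluded
  elem=4: even, included
  elem=5: odd, excluded
  elem=6: even, included
  elem=7: odd, excluded
Therefore ans = [0, 2, 4, 6].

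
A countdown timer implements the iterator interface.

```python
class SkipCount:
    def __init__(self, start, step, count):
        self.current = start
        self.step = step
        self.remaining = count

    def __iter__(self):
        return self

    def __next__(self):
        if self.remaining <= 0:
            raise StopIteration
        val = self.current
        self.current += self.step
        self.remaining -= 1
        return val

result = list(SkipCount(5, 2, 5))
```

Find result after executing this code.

Step 1: SkipCount starts at 5, increments by 2, for 5 steps:
  Yield 5, then current += 2
  Yield 7, then current += 2
  Yield 9, then current += 2
  Yield 11, then current += 2
  Yield 13, then current += 2
Therefore result = [5, 7, 9, 11, 13].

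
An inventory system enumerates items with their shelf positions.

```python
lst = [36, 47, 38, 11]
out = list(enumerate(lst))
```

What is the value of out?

Step 1: enumerate pairs each element with its index:
  (0, 36)
  (1, 47)
  (2, 38)
  (3, 11)
Therefore out = [(0, 36), (1, 47), (2, 38), (3, 11)].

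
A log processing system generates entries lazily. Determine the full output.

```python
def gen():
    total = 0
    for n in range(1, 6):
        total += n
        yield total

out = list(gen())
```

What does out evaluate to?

Step 1: Generator accumulates running sum:
  n=1: total = 1, yield 1
  n=2: total = 3, yield 3
  n=3: total = 6, yield 6
  n=4: total = 10, yield 10
  n=5: total = 15, yield 15
Therefore out = [1, 3, 6, 10, 15].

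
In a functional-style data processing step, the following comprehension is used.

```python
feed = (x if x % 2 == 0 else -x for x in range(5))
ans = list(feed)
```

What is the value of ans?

Step 1: For each x in range(5), yield x if even, else -x:
  x=0: even, yield 0
  x=1: odd, yield -1
  x=2: even, yield 2
  x=3: odd, yield -3
  x=4: even, yield 4
Therefore ans = [0, -1, 2, -3, 4].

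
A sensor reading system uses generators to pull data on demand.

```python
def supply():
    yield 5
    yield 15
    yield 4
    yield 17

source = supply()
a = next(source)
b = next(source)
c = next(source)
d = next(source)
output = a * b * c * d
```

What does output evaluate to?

Step 1: Create generator and consume all values:
  a = next(source) = 5
  b = next(source) = 15
  c = next(source) = 4
  d = next(source) = 17
Step 2: output = 5 * 15 * 4 * 17 = 5100.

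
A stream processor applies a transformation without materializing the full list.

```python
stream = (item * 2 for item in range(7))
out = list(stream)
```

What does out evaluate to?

Step 1: For each item in range(7), compute item*2:
  item=0: 0*2 = 0
  item=1: 1*2 = 2
  item=2: 2*2 = 4
  item=3: 3*2 = 6
  item=4: 4*2 = 8
  item=5: 5*2 = 10
  item=6: 6*2 = 12
Therefore out = [0, 2, 4, 6, 8, 10, 12].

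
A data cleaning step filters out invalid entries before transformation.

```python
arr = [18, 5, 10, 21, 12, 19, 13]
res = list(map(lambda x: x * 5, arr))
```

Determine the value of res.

Step 1: Apply lambda x: x * 5 to each element:
  18 -> 90
  5 -> 25
  10 -> 50
  21 -> 105
  12 -> 60
  19 -> 95
  13 -> 65
Therefore res = [90, 25, 50, 105, 60, 95, 65].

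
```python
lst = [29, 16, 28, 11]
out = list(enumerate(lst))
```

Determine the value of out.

Step 1: enumerate pairs each element with its index:
  (0, 29)
  (1, 16)
  (2, 28)
  (3, 11)
Therefore out = [(0, 29), (1, 16), (2, 28), (3, 11)].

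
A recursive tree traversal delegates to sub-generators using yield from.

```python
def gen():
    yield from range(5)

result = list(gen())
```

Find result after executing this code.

Step 1: yield from delegates to the iterable, yielding each element.
Step 2: Collected values: [0, 1, 2, 3, 4].
Therefore result = [0, 1, 2, 3, 4].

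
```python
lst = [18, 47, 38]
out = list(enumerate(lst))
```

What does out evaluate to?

Step 1: enumerate pairs each element with its index:
  (0, 18)
  (1, 47)
  (2, 38)
Therefore out = [(0, 18), (1, 47), (2, 38)].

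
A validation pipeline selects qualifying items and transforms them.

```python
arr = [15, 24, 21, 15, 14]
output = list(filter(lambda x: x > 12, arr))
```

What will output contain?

Step 1: Filter elements > 12:
  15: kept
  24: kept
  21: kept
  15: kept
  14: kept
Therefore output = [15, 24, 21, 15, 14].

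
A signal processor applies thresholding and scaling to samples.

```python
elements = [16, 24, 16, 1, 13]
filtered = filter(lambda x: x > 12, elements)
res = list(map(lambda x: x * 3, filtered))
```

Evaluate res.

Step 1: Filter elements for elements > 12:
  16: kept
  24: kept
  16: kept
  1: removed
  13: kept
Step 2: Map x * 3 on filtered [16, 24, 16, 13]:
  16 -> 48
  24 -> 72
  16 -> 48
  13 -> 39
Therefore res = [48, 72, 48, 39].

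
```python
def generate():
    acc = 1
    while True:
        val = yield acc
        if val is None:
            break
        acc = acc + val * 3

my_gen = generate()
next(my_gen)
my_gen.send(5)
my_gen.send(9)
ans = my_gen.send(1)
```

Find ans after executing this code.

Step 1: next() -> yield acc=1.
Step 2: send(5) -> val=5, acc = 1 + 5*3 = 16, yield 16.
Step 3: send(9) -> val=9, acc = 16 + 9*3 = 43, yield 43.
Step 4: send(1) -> val=1, acc = 43 + 1*3 = 46, yield 46.
Therefore ans = 46.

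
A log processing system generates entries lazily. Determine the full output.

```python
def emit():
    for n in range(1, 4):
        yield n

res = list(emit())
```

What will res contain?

Step 1: The generator yields each value from range(1, 4).
Step 2: list() consumes all yields: [1, 2, 3].
Therefore res = [1, 2, 3].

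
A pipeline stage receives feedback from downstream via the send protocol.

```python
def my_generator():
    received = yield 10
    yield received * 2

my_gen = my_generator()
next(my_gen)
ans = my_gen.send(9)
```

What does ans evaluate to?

Step 1: next(my_gen) advances to first yield, producing 10.
Step 2: send(9) resumes, received = 9.
Step 3: yield received * 2 = 9 * 2 = 18.
Therefore ans = 18.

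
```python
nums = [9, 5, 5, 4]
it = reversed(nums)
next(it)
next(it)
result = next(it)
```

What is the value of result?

Step 1: reversed([9, 5, 5, 4]) gives iterator: [4, 5, 5, 9].
Step 2: First next() = 4, second next() = 5.
Step 3: Third next() = 5.
Therefore result = 5.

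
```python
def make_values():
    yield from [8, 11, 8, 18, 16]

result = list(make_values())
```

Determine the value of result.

Step 1: yield from delegates to the iterable, yielding each element.
Step 2: Collected values: [8, 11, 8, 18, 16].
Therefore result = [8, 11, 8, 18, 16].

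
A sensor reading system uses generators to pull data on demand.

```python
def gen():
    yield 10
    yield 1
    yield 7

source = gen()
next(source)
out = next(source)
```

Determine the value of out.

Step 1: gen() creates a generator.
Step 2: next(source) yields 10 (consumed and discarded).
Step 3: next(source) yields 1, assigned to out.
Therefore out = 1.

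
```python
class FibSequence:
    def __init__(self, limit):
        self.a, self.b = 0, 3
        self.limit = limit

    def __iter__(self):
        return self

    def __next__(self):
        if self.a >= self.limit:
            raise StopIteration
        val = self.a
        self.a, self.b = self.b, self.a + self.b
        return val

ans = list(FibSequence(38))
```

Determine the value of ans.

Step 1: Fibonacci-like sequence (a=0, b=3) until >= 38:
  Yield 0, then a,b = 3,3
  Yield 3, then a,b = 3,6
  Yield 3, then a,b = 6,9
  Yield 6, then a,b = 9,15
  Yield 9, then a,b = 15,24
  Yield 15, then a,b = 24,39
  Yield 24, then a,b = 39,63
Step 2: 39 >= 38, stop.
Therefore ans = [0, 3, 3, 6, 9, 15, 24].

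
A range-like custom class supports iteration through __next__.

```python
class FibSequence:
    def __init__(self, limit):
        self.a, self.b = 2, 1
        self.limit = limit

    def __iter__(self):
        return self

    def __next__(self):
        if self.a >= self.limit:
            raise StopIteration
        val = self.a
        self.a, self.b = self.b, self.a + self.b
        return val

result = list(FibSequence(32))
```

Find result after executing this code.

Step 1: Fibonacci-like sequence (a=2, b=1) until >= 32:
  Yield 2, then a,b = 1,3
  Yield 1, then a,b = 3,4
  Yield 3, then a,b = 4,7
  Yield 4, then a,b = 7,11
  Yield 7, then a,b = 11,18
  Yield 11, then a,b = 18,29
  Yield 18, then a,b = 29,47
  Yield 29, then a,b = 47,76
Step 2: 47 >= 32, stop.
Therefore result = [2, 1, 3, 4, 7, 11, 18, 29].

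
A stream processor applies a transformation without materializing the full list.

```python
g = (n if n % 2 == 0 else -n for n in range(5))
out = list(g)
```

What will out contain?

Step 1: For each n in range(5), yield n if even, else -n:
  n=0: even, yield 0
  n=1: odd, yield -1
  n=2: even, yield 2
  n=3: odd, yield -3
  n=4: even, yield 4
Therefore out = [0, -1, 2, -3, 4].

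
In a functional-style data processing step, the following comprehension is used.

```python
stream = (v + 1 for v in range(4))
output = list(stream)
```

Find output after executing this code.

Step 1: For each v in range(4), compute v+1:
  v=0: 0+1 = 1
  v=1: 1+1 = 2
  v=2: 2+1 = 3
  v=3: 3+1 = 4
Therefore output = [1, 2, 3, 4].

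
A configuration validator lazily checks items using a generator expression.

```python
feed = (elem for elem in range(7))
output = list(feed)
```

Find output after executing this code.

Step 1: Generator expression iterates range(7): [0, 1, 2, 3, 4, 5, 6].
Step 2: list() collects all values.
Therefore output = [0, 1, 2, 3, 4, 5, 6].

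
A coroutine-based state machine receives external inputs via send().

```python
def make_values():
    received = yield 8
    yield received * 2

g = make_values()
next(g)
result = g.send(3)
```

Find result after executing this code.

Step 1: next(g) advances to first yield, producing 8.
Step 2: send(3) resumes, received = 3.
Step 3: yield received * 2 = 3 * 2 = 6.
Therefore result = 6.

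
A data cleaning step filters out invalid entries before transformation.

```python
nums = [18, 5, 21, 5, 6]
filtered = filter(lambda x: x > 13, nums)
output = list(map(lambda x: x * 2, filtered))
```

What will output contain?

Step 1: Filter nums for elements > 13:
  18: kept
  5: removed
  21: kept
  5: removed
  6: removed
Step 2: Map x * 2 on filtered [18, 21]:
  18 -> 36
  21 -> 42
Therefore output = [36, 42].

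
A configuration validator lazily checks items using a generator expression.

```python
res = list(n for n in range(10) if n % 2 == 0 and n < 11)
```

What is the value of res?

Step 1: Filter range(10) where n % 2 == 0 and n < 11:
  n=0: both conditions met, included
  n=1: excluded (1 % 2 != 0)
  n=2: both conditions met, included
  n=3: excluded (3 % 2 != 0)
  n=4: both conditions met, included
  n=5: excluded (5 % 2 != 0)
  n=6: both conditions met, included
  n=7: excluded (7 % 2 != 0)
  n=8: both conditions met, included
  n=9: excluded (9 % 2 != 0)
Therefore res = [0, 2, 4, 6, 8].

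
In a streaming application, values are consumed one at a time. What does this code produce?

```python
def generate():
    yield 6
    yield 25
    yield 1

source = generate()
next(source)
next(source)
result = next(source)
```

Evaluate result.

Step 1: generate() creates a generator.
Step 2: next(source) yields 6 (consumed and discarded).
Step 3: next(source) yields 25 (consumed and discarded).
Step 4: next(source) yields 1, assigned to result.
Therefore result = 1.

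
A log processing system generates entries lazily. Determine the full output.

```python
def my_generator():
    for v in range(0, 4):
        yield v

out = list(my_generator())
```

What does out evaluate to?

Step 1: The generator yields each value from range(0, 4).
Step 2: list() consumes all yields: [0, 1, 2, 3].
Therefore out = [0, 1, 2, 3].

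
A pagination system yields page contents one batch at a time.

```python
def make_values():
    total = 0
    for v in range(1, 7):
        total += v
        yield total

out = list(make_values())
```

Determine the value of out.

Step 1: Generator accumulates running sum:
  v=1: total = 1, yield 1
  v=2: total = 3, yield 3
  v=3: total = 6, yield 6
  v=4: total = 10, yield 10
  v=5: total = 15, yield 15
  v=6: total = 21, yield 21
Therefore out = [1, 3, 6, 10, 15, 21].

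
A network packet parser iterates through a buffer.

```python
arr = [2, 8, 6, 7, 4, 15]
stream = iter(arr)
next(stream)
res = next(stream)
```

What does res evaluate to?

Step 1: Create iterator over [2, 8, 6, 7, 4, 15].
Step 2: next() consumes 2.
Step 3: next() returns 8.
Therefore res = 8.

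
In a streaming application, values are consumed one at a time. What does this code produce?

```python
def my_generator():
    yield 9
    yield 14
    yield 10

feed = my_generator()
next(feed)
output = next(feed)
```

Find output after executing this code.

Step 1: my_generator() creates a generator.
Step 2: next(feed) yields 9 (consumed and discarded).
Step 3: next(feed) yields 14, assigned to output.
Therefore output = 14.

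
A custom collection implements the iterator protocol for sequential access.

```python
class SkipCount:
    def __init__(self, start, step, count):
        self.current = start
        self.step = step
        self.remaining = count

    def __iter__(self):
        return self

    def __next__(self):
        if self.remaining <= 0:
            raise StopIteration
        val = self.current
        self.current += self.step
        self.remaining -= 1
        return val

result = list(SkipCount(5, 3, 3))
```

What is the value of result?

Step 1: SkipCount starts at 5, increments by 3, for 3 steps:
  Yield 5, then current += 3
  Yield 8, then current += 3
  Yield 11, then current += 3
Therefore result = [5, 8, 11].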